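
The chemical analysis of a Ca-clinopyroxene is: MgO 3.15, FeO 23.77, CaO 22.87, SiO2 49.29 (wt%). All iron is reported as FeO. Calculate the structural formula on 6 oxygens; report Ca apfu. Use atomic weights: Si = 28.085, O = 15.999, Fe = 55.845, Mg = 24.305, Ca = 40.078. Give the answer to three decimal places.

0.996 Ca apfu

MgO (M=40.304): mol = 0.07816; Mg = 0.07816, O = 0.07816.
FeO (M=71.844): mol = 0.33086; Fe = 0.33086, O = 0.33086.
CaO (M=56.077): mol = 0.40783; Ca = 0.40783, O = 0.40783.
SiO2 (M=60.083): mol = 0.82037; Si = 0.82037, O = 1.64074.
ΣO = 2.45759; factor = 6/ΣO = 2.44142.
Ca apfu = 0.40783 × 2.44142 = 0.996.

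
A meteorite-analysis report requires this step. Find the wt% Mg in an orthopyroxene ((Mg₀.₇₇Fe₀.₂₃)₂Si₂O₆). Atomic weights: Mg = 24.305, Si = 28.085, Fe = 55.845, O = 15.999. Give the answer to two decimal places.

M((Mg₀.₇₇Fe₀.₂₃)₂Si₂O₆) = 215.282 g/mol.
Mg contributes 1.54 × 24.305 = 37.430 g per mole.
37.430/215.282 = 0.1739 → 17.39%.

17.39 mass %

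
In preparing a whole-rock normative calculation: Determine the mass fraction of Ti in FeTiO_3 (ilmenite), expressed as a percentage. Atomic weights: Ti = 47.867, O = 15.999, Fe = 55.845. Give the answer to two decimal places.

Molar mass of FeTiO_3: 1×55.845 + 1×47.867 + 3×15.999 = 151.709 g/mol.
Mass of Ti per formula unit: 1 × 47.867 = 47.867 g.
Weight fraction Ti = 47.867 / 151.709 = 0.3155.

31.55 wt%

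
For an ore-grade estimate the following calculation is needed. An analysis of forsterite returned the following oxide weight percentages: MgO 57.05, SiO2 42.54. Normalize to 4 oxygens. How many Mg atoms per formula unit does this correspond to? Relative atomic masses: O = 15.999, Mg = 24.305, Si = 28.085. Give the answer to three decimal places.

2.000 Mg apfu

MgO (M=40.304): mol = 1.41549; Mg = 1.41549, O = 1.41549.
SiO2 (M=60.083): mol = 0.70802; Si = 0.70802, O = 1.41604.
ΣO = 2.83153; factor = 4/ΣO = 1.41266.
Mg apfu = 1.41549 × 1.41266 = 2.000.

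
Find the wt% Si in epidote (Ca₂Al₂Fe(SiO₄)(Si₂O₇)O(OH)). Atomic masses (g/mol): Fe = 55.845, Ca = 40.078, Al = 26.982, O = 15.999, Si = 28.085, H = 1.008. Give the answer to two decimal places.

M(Ca₂Al₂Fe(SiO₄)(Si₂O₇)O(OH)) = 483.215 g/mol.
Si contributes 3 × 28.085 = 84.255 g per mole.
84.255/483.215 = 0.1744 → 17.44%.

17.44 weight percent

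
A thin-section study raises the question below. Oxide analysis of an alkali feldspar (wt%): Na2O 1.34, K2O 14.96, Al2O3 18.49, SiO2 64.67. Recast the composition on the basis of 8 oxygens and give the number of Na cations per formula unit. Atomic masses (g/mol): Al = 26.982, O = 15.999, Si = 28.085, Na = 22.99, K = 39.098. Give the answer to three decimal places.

Na2O (M=61.979): mol = 0.02162; Na = 0.04324, O = 0.02162.
K2O (M=94.195): mol = 0.15882; K = 0.31764, O = 0.15882.
Al2O3 (M=101.961): mol = 0.18134; Al = 0.36268, O = 0.54402.
SiO2 (M=60.083): mol = 1.07634; Si = 1.07634, O = 2.15268.
ΣO = 2.87714; factor = 8/ΣO = 2.78054.
Na apfu = 0.04324 × 2.78054 = 0.120.

0.120 Na apfu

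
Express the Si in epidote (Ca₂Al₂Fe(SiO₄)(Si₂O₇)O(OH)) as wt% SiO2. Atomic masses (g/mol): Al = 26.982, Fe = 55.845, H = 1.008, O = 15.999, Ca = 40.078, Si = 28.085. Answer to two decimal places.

37.30 wt%

Molar mass of Ca₂Al₂Fe(SiO₄)(Si₂O₇)O(OH) = 2*40.078 + 2*26.982 + 1*55.845 + 3*28.085 + 13*15.999 + 1*1.008 = 483.215 g/mol.
Each formula unit contains 3 Si, equivalent to 3/1 = 3.0000 mol SiO2.
M(SiO2) = 1×28.085 + 2×15.999 = 60.083 g/mol.
Mass of SiO2 per formula unit = 3.0000 × 60.083 = 180.249 g.
SiO2 wt% = 180.249 / 483.215 × 100 = 37.30%.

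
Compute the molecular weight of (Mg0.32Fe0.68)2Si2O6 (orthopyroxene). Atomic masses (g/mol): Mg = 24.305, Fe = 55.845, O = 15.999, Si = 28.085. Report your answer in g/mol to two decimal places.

M = 0.64(24.305) + 1.36(55.845) + 2(28.085) + 6(15.999)

243.67 g/mol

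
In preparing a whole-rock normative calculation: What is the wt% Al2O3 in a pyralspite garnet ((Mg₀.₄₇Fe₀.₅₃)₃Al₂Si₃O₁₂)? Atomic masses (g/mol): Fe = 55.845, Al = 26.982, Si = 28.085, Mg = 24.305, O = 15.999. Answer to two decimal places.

22.49 wt%

Formula mass = 453.271 g/mol.
2 Al → 1.0000 mol Al2O3 per formula unit; M(Al2O3) = 101.961, so Al2O3 mass = 101.961 g.
101.961/453.271 × 100 = 22.49 wt%.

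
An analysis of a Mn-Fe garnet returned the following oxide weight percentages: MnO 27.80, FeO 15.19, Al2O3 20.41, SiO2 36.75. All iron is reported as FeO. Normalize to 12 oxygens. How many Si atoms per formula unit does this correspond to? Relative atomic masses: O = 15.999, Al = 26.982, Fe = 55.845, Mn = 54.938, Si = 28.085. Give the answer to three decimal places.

27.80 wt% MnO ÷ 70.937 g/mol = 0.39190 mol, giving 0.39190 Mn and 0.39190 O.
15.19 wt% FeO ÷ 71.844 g/mol = 0.21143 mol, giving 0.21143 Fe and 0.21143 O.
20.41 wt% Al2O3 ÷ 101.961 g/mol = 0.20017 mol, giving 0.40034 Al and 0.60051 O.
36.75 wt% SiO2 ÷ 60.083 g/mol = 0.61165 mol, giving 0.61165 Si and 1.22330 O.
Oxygen sums to 2.42714; scaling by 12/2.42714 = 4.94409 puts the formula on 12 O.
Si: 0.61165 × 4.94409 = 3.024 atoms per formula unit.

3.024 Si apfu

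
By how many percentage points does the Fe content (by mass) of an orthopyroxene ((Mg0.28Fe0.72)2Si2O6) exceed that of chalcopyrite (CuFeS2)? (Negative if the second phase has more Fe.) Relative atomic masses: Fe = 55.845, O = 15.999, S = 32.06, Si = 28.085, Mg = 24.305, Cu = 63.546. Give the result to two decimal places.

2.23 percentage points

First mineral: 80.417 g Fe in 246.192 g formula = 32.66 wt% Fe.
Second mineral: 55.845 g Fe in 183.511 g formula = 30.43 wt% Fe.
32.66% − 30.43% gives a difference of 2.23 percentage points.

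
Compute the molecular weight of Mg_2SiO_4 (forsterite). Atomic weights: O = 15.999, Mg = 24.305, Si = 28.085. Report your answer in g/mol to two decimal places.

Mg: 2 × 24.305 = 48.6100
Si: 1 × 28.085 = 28.0850
O: 4 × 15.999 = 63.9960
Summing the contributions gives the formula mass.

140.69 g/mol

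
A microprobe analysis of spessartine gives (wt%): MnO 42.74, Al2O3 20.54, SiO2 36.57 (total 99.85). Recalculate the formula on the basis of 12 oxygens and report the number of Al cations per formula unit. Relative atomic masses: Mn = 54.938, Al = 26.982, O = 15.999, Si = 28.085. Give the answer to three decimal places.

1.994 Al apfu

MnO: 42.74/70.937 = 0.60251 mol → 0.60251 mol Mn, 0.60251 mol O.
Al2O3: 20.54/101.961 = 0.20145 mol → 0.40290 mol Al, 0.60435 mol O.
SiO2: 36.57/60.083 = 0.60866 mol → 0.60866 mol Si, 1.21732 mol O.
Total oxygen = 2.42418 mol. Normalization factor = 12/2.42418 = 4.95013.
Al per 12 O = 0.40290 × 4.95013 = 1.994.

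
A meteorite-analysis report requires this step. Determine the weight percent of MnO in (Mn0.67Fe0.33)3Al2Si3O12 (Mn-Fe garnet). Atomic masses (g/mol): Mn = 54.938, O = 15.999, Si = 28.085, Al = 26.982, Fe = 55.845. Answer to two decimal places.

Molar mass of (Mn0.67Fe0.33)3Al2Si3O12 = 2.01*54.938 + 0.99*55.845 + 2*26.982 + 3*28.085 + 12*15.999 = 495.919 g/mol.
Each formula unit contains 2.01 Mn, equivalent to 2.01/1 = 2.0100 mol MnO.
M(MnO) = 1×54.938 + 1×15.999 = 70.937 g/mol.
Mass of MnO per formula unit = 2.0100 × 70.937 = 142.583 g.
MnO wt% = 142.583 / 495.919 × 100 = 28.75%.

28.75 wt%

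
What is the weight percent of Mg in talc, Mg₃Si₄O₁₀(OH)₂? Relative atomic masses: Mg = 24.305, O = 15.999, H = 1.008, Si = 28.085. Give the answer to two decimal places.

Molar mass of Mg₃Si₄O₁₀(OH)₂: 3·24.305 + 4·28.085 + 12·15.999 + 2·1.008 = 379.259 g/mol.
Mass of Mg per formula unit: 3 × 24.305 = 72.915 g.
Weight fraction Mg = 72.915 / 379.259 = 0.1923.

19.23 wt%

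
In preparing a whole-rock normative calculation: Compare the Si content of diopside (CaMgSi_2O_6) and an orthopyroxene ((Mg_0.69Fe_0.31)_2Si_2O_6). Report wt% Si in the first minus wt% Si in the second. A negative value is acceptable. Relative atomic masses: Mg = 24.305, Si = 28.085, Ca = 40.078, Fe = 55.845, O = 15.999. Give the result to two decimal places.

0.45 percentage points

M(CaMgSi_2O_6) = 216.547 g/mol, so wt% Si = 56.170/216.547 × 100 = 25.94%.
M((Mg_0.69Fe_0.31)_2Si_2O_6) = 220.329 g/mol, so wt% Si = 56.170/220.329 × 100 = 25.49%.
25.94 − 25.49 = 0.45 pp.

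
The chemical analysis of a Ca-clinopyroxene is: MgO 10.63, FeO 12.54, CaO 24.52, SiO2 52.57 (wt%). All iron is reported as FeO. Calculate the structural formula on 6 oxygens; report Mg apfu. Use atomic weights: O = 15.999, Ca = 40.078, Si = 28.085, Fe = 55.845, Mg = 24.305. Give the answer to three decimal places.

10.63 wt% MgO ÷ 40.304 g/mol = 0.26375 mol, giving 0.26375 Mg and 0.26375 O.
12.54 wt% FeO ÷ 71.844 g/mol = 0.17454 mol, giving 0.17454 Fe and 0.17454 O.
24.52 wt% CaO ÷ 56.077 g/mol = 0.43726 mol, giving 0.43726 Ca and 0.43726 O.
52.57 wt% SiO2 ÷ 60.083 g/mol = 0.87496 mol, giving 0.87496 Si and 1.74992 O.
Oxygen sums to 2.62547; scaling by 6/2.62547 = 2.28531 puts the formula on 6 O.
Mg: 0.26375 × 2.28531 = 0.603 atoms per formula unit.

0.603 Mg apfu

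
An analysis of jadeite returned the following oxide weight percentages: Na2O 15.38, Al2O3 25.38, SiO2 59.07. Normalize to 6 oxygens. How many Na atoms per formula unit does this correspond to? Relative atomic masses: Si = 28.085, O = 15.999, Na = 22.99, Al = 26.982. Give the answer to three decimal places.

15.38 wt% Na2O ÷ 61.979 g/mol = 0.24815 mol, giving 0.49630 Na and 0.24815 O.
25.38 wt% Al2O3 ÷ 101.961 g/mol = 0.24892 mol, giving 0.49784 Al and 0.74676 O.
59.07 wt% SiO2 ÷ 60.083 g/mol = 0.98314 mol, giving 0.98314 Si and 1.96628 O.
Oxygen sums to 2.96119; scaling by 6/2.96119 = 2.02621 puts the formula on 6 O.
Na: 0.49630 × 2.02621 = 1.006 atoms per formula unit.

1.006 Na apfu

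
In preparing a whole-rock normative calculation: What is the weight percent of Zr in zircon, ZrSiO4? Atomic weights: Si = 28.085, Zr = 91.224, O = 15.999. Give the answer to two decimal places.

49.77 wt%

Formula mass = 1×91.224 + 1×28.085 + 4×15.999 = 183.305 g/mol, of which 91.224 g is Zr.
So Zr makes up 91.224/183.305 = 0.4977 of the mass, i.e. 49.77%.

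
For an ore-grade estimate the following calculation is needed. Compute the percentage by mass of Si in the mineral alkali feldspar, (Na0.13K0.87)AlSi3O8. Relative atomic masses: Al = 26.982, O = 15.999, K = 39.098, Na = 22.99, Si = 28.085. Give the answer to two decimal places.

M((Na0.13K0.87)AlSi3O8) = 276.233 g/mol.
Si contributes 3 × 28.085 = 84.255 g per mole.
84.255/276.233 = 0.3050 → 30.50%.

30.50 weight percent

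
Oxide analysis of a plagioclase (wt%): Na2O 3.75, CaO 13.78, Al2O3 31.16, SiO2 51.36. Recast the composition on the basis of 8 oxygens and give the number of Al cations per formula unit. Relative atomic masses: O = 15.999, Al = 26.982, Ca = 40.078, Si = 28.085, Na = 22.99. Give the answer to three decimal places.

Na2O: 3.75/61.979 = 0.06050 mol → 0.12100 mol Na, 0.06050 mol O.
CaO: 13.78/56.077 = 0.24573 mol → 0.24573 mol Ca, 0.24573 mol O.
Al2O3: 31.16/101.961 = 0.30561 mol → 0.61122 mol Al, 0.91683 mol O.
SiO2: 51.36/60.083 = 0.85482 mol → 0.85482 mol Si, 1.70964 mol O.
Total oxygen = 2.93270 mol. Normalization factor = 8/2.93270 = 2.72786.
Al per 8 O = 0.61122 × 2.72786 = 1.667.

1.667 Al apfu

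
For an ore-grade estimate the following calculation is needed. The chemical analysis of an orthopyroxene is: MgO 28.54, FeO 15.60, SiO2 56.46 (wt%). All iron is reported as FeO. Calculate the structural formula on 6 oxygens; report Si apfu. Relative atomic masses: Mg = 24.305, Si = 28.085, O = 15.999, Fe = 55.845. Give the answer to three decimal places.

2.010 Si apfu

28.54 wt% MgO ÷ 40.304 g/mol = 0.70812 mol, giving 0.70812 Mg and 0.70812 O.
15.60 wt% FeO ÷ 71.844 g/mol = 0.21714 mol, giving 0.21714 Fe and 0.21714 O.
56.46 wt% SiO2 ÷ 60.083 g/mol = 0.93970 mol, giving 0.93970 Si and 1.87940 O.
Oxygen sums to 2.80466; scaling by 6/2.80466 = 2.13930 puts the formula on 6 O.
Si: 0.93970 × 2.13930 = 2.010 atoms per formula unit.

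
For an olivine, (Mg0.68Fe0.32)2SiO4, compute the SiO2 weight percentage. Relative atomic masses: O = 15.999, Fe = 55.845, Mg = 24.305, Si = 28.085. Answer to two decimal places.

M((Mg0.68Fe0.32)2SiO4) = 160.877 g/mol; M(SiO2) = 60.083 g/mol.
Moles SiO2 per formula unit = 1 Si ÷ 1 = 1.0000.
SiO2 fraction = (1.0000 × 60.083) / 160.877 = 60.083/160.877 = 0.3735.

37.35 wt%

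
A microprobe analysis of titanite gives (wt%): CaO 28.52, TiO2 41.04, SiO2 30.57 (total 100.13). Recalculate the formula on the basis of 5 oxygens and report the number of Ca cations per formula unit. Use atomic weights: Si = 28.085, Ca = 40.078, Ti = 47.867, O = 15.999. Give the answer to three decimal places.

0.996 Ca apfu

28.52 wt% CaO ÷ 56.077 g/mol = 0.50859 mol, giving 0.50859 Ca and 0.50859 O.
41.04 wt% TiO2 ÷ 79.865 g/mol = 0.51387 mol, giving 0.51387 Ti and 1.02774 O.
30.57 wt% SiO2 ÷ 60.083 g/mol = 0.50880 mol, giving 0.50880 Si and 1.01760 O.
Oxygen sums to 2.55393; scaling by 5/2.55393 = 1.95777 puts the formula on 5 O.
Ca: 0.50859 × 1.95777 = 0.996 atoms per formula unit.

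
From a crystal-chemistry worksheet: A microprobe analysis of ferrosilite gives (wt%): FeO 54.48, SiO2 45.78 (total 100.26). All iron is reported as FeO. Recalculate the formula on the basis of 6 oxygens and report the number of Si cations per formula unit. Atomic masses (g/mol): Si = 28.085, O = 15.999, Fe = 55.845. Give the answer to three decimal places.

2.003 Si apfu

FeO (M=71.844): mol = 0.75831; Fe = 0.75831, O = 0.75831.
SiO2 (M=60.083): mol = 0.76195; Si = 0.76195, O = 1.52390.
ΣO = 2.28221; factor = 6/ΣO = 2.62903.
Si apfu = 0.76195 × 2.62903 = 2.003.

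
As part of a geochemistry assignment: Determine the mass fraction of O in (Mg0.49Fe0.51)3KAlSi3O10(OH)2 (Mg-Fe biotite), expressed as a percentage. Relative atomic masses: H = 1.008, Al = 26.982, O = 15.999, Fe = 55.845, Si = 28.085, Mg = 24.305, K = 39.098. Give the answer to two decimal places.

41.24 weight percent

Formula mass = 1.47*24.305 + 1.53*55.845 + 1*39.098 + 1*26.982 + 3*28.085 + 12*15.999 + 2*1.008 = 465.510 g/mol, of which 191.988 g is O.
So O makes up 191.988/465.510 = 0.4124 of the mass, i.e. 41.24%.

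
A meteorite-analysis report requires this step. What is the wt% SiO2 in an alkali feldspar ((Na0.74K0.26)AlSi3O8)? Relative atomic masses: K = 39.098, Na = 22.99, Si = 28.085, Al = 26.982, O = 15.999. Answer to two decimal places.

Formula mass = 266.407 g/mol.
3 Si → 3.0000 mol SiO2 per formula unit; M(SiO2) = 60.083, so SiO2 mass = 180.249 g.
180.249/266.407 × 100 = 67.66 wt%.

67.66 wt%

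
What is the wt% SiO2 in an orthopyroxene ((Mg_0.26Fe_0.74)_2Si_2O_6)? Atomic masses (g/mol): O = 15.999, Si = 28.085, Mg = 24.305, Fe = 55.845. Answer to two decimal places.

48.56 wt%

M((Mg_0.26Fe_0.74)_2Si_2O_6) = 247.453 g/mol; M(SiO2) = 60.083 g/mol.
Moles SiO2 per formula unit = 2 Si ÷ 1 = 2.0000.
SiO2 fraction = (2.0000 × 60.083) / 247.453 = 120.166/247.453 = 0.4856.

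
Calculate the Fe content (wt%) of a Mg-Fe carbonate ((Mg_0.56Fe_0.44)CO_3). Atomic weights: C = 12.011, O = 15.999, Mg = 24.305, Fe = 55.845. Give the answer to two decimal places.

25.02 wt%

Molar mass of (Mg_0.56Fe_0.44)CO_3: 0.56*24.305 + 0.44*55.845 + 1*12.011 + 3*15.999 = 98.191 g/mol.
Mass of Fe per formula unit: 0.44 × 55.845 = 24.572 g.
Weight fraction Fe = 24.572 / 98.191 = 0.2502.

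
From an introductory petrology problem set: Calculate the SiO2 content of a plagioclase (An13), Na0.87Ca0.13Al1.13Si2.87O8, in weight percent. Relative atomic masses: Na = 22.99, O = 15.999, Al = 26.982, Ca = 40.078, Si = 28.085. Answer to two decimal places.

M(Na0.87Ca0.13Al1.13Si2.87O8) = 264.297 g/mol; M(SiO2) = 60.083 g/mol.
Moles SiO2 per formula unit = 2.87 Si ÷ 1 = 2.8700.
SiO2 fraction = (2.8700 × 60.083) / 264.297 = 172.438/264.297 = 0.6524.

65.24 wt%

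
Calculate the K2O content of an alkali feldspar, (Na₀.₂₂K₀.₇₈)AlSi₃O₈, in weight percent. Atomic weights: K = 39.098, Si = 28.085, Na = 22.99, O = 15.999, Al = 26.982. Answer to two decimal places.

Formula mass = 274.783 g/mol.
0.78 K → 0.3900 mol K2O per formula unit; M(K2O) = 94.195, so K2O mass = 36.736 g.
36.736/274.783 × 100 = 13.37 wt%.

13.37 wt%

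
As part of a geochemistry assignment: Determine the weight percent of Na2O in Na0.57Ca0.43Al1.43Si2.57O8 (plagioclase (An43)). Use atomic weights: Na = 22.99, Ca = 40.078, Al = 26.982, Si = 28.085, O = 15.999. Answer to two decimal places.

M(Na0.57Ca0.43Al1.43Si2.57O8) = 269.093 g/mol; M(Na2O) = 61.979 g/mol.
Moles Na2O per formula unit = 0.57 Na ÷ 2 = 0.2850.
Na2O fraction = (0.2850 × 61.979) / 269.093 = 17.664/269.093 = 0.0656.

6.56 wt%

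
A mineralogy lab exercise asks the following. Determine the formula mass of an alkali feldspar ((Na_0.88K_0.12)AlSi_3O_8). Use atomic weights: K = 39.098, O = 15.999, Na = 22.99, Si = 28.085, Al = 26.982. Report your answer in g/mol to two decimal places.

264.15 g/mol

M = 0.88(22.99) + 0.12(39.098) + 1(26.982) + 3(28.085) + 8(15.999)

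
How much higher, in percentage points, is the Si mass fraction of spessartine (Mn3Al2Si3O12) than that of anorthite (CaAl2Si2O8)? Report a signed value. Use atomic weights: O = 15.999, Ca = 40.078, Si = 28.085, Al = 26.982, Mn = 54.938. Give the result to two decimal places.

M(Mn3Al2Si3O12) = 495.021 g/mol, so wt% Si = 84.255/495.021 × 100 = 17.02%.
M(CaAl2Si2O8) = 278.204 g/mol, so wt% Si = 56.170/278.204 × 100 = 20.19%.
17.02 − 20.19 = -3.17 pp.

-3.17 percentage points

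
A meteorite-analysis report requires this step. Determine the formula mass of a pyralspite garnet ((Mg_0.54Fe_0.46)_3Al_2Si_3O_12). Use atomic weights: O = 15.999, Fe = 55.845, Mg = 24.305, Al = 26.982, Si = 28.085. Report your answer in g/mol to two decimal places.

M = 1.62·24.305 + 1.38·55.845 + 2·26.982 + 3·28.085 + 12·15.999

446.65 g/mol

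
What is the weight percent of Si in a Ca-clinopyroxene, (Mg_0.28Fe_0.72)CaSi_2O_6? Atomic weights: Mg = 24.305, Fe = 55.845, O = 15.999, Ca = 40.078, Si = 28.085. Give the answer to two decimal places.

23.48 weight percent

Molar mass of (Mg_0.28Fe_0.72)CaSi_2O_6: 0.28×24.305 + 0.72×55.845 + 1×40.078 + 2×28.085 + 6×15.999 = 239.256 g/mol.
Mass of Si per formula unit: 2 × 28.085 = 56.170 g.
Weight fraction Si = 56.170 / 239.256 = 0.2348.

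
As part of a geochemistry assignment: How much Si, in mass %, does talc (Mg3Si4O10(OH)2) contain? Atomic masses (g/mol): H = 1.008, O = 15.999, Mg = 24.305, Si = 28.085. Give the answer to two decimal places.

Molar mass of Mg3Si4O10(OH)2: 3·24.305 + 4·28.085 + 12·15.999 + 2·1.008 = 379.259 g/mol.
Mass of Si per formula unit: 4 × 28.085 = 112.340 g.
Weight fraction Si = 112.340 / 379.259 = 0.2962.

29.62 mass %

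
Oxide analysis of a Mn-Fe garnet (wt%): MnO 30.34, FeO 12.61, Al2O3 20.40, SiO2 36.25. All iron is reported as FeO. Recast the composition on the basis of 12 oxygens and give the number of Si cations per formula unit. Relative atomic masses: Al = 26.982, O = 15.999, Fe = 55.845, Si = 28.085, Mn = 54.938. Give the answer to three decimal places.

30.34 wt% MnO ÷ 70.937 g/mol = 0.42770 mol, giving 0.42770 Mn and 0.42770 O.
12.61 wt% FeO ÷ 71.844 g/mol = 0.17552 mol, giving 0.17552 Fe and 0.17552 O.
20.40 wt% Al2O3 ÷ 101.961 g/mol = 0.20008 mol, giving 0.40016 Al and 0.60024 O.
36.25 wt% SiO2 ÷ 60.083 g/mol = 0.60333 mol, giving 0.60333 Si and 1.20666 O.
Oxygen sums to 2.41012; scaling by 12/2.41012 = 4.97901 puts the formula on 12 O.
Si: 0.60333 × 4.97901 = 3.004 atoms per formula unit.

3.004 Si apfu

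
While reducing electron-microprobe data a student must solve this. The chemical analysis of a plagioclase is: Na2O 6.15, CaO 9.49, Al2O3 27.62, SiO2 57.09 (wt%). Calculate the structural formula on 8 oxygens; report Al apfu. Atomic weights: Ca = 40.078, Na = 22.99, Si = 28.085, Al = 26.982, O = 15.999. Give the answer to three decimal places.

1.454 Al apfu

Na2O: 6.15/61.979 = 0.09923 mol → 0.19846 mol Na, 0.09923 mol O.
CaO: 9.49/56.077 = 0.16923 mol → 0.16923 mol Ca, 0.16923 mol O.
Al2O3: 27.62/101.961 = 0.27089 mol → 0.54178 mol Al, 0.81267 mol O.
SiO2: 57.09/60.083 = 0.95019 mol → 0.95019 mol Si, 1.90038 mol O.
Total oxygen = 2.98151 mol. Normalization factor = 8/2.98151 = 2.68320.
Al per 8 O = 0.54178 × 2.68320 = 1.454.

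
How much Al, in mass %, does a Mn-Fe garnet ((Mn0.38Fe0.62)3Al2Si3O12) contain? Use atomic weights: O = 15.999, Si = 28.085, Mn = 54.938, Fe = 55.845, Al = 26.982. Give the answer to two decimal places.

10.86 mass %

M((Mn0.38Fe0.62)3Al2Si3O12) = 496.708 g/mol.
Al contributes 2 × 26.982 = 53.964 g per mole.
53.964/496.708 = 0.1086 → 10.86%.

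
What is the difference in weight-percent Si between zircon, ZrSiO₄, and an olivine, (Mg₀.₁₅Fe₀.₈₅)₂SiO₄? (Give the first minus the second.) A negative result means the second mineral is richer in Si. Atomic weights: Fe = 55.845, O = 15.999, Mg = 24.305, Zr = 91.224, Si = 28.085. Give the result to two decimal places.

Si in ZrSiO₄: molar mass 183.305 g/mol; 1×28.085 = 28.085 g → 15.32 wt%.
Si in (Mg₀.₁₅Fe₀.₈₅)₂SiO₄: molar mass 194.309 g/mol; 1×28.085 = 28.085 g → 14.45 wt%.
Difference = 15.32 − 14.45 = 0.87 percentage points.

0.87 percentage points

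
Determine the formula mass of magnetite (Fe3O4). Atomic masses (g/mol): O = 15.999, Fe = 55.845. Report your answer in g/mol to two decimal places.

M = 3×55.845 + 4×15.999

231.53 g/mol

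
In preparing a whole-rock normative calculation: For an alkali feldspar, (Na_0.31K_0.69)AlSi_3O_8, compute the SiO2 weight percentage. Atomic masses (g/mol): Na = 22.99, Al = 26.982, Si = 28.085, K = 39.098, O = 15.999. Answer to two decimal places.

65.94 wt%

M((Na_0.31K_0.69)AlSi_3O_8) = 273.334 g/mol; M(SiO2) = 60.083 g/mol.
Moles SiO2 per formula unit = 3 Si ÷ 1 = 3.0000.
SiO2 fraction = (3.0000 × 60.083) / 273.334 = 180.249/273.334 = 0.6594.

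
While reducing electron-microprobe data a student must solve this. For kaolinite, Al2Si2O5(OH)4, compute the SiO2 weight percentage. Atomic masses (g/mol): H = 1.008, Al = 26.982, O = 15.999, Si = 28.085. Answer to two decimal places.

Formula mass = 258.157 g/mol.
2 Si → 2.0000 mol SiO2 per formula unit; M(SiO2) = 60.083, so SiO2 mass = 120.166 g.
120.166/258.157 × 100 = 46.55 wt%.

46.55 wt%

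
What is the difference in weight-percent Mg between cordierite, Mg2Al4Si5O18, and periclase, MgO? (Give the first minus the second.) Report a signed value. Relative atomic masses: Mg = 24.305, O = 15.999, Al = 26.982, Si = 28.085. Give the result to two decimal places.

-51.99 percentage points

First mineral: 48.610 g Mg in 584.945 g formula = 8.31 wt% Mg.
Second mineral: 24.305 g Mg in 40.304 g formula = 60.30 wt% Mg.
8.31% − 60.30% gives a difference of -51.99 percentage points.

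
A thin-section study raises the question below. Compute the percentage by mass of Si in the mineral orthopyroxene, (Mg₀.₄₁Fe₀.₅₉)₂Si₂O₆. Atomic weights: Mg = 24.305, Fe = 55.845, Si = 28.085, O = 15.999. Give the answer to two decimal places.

23.60 wt%

M((Mg₀.₄₁Fe₀.₅₉)₂Si₂O₆) = 237.991 g/mol.
Si contributes 2 × 28.085 = 56.170 g per mole.
56.170/237.991 = 0.2360 → 23.60%.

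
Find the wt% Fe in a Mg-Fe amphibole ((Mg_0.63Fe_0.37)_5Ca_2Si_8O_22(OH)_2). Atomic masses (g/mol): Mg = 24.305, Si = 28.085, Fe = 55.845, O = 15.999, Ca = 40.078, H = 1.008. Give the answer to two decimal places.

11.87 weight percent

Formula mass = 3.15×24.305 + 1.85×55.845 + 2×40.078 + 8×28.085 + 24×15.999 + 2×1.008 = 870.702 g/mol, of which 103.313 g is Fe.
So Fe makes up 103.313/870.702 = 0.1187 of the mass, i.e. 11.87%.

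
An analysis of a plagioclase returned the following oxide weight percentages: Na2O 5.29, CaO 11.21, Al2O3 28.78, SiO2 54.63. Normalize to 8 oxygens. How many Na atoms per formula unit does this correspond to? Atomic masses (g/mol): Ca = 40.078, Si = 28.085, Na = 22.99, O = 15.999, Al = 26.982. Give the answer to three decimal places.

5.29 wt% Na2O ÷ 61.979 g/mol = 0.08535 mol, giving 0.17070 Na and 0.08535 O.
11.21 wt% CaO ÷ 56.077 g/mol = 0.19990 mol, giving 0.19990 Ca and 0.19990 O.
28.78 wt% Al2O3 ÷ 101.961 g/mol = 0.28226 mol, giving 0.56452 Al and 0.84678 O.
54.63 wt% SiO2 ÷ 60.083 g/mol = 0.90924 mol, giving 0.90924 Si and 1.81848 O.
Oxygen sums to 2.95051; scaling by 8/2.95051 = 2.71140 puts the formula on 8 O.
Na: 0.17070 × 2.71140 = 0.463 atoms per formula unit.

0.463 Na apfu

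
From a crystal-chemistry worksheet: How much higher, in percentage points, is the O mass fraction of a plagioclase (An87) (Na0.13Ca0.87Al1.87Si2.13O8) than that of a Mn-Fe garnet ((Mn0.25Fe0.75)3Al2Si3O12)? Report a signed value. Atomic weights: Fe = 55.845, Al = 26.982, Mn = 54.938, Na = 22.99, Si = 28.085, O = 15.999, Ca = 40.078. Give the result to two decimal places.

M(Na0.13Ca0.87Al1.87Si2.13O8) = 276.126 g/mol, so wt% O = 127.992/276.126 × 100 = 46.35%.
M((Mn0.25Fe0.75)3Al2Si3O12) = 497.062 g/mol, so wt% O = 191.988/497.062 × 100 = 38.62%.
46.35 − 38.62 = 7.73 pp.

7.73 percentage points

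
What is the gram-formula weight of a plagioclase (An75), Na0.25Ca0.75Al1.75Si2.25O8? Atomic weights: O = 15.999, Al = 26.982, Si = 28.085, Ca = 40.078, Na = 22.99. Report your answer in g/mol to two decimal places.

The formula mass is the sum 0.25(22.99) + 0.75(40.078) + 1.75(26.982) + 2.25(28.085) + 8(15.999).

274.21 g/mol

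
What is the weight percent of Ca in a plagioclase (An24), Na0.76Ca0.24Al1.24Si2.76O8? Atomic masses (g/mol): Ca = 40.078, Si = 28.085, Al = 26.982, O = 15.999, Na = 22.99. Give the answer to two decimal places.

3.62 wt%

Molar mass of Na0.76Ca0.24Al1.24Si2.76O8: 0.76·22.99 + 0.24·40.078 + 1.24·26.982 + 2.76·28.085 + 8·15.999 = 266.055 g/mol.
Mass of Ca per formula unit: 0.24 × 40.078 = 9.619 g.
Weight fraction Ca = 9.619 / 266.055 = 0.0362.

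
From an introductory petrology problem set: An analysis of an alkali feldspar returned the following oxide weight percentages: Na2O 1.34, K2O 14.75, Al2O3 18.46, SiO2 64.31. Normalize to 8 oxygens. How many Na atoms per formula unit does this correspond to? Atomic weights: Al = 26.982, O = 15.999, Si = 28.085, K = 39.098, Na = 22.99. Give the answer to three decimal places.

Na2O: 1.34/61.979 = 0.02162 mol → 0.04324 mol Na, 0.02162 mol O.
K2O: 14.75/94.195 = 0.15659 mol → 0.31318 mol K, 0.15659 mol O.
Al2O3: 18.46/101.961 = 0.18105 mol → 0.36210 mol Al, 0.54315 mol O.
SiO2: 64.31/60.083 = 1.07035 mol → 1.07035 mol Si, 2.14070 mol O.
Total oxygen = 2.86206 mol. Normalization factor = 8/2.86206 = 2.79519.
Na per 8 O = 0.04324 × 2.79519 = 0.121.

0.121 Na apfu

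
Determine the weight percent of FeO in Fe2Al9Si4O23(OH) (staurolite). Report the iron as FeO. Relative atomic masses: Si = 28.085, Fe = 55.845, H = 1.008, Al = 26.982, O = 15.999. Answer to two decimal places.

16.87 wt%

Formula mass = 851.852 g/mol.
2 Fe → 2.0000 mol FeO per formula unit; M(FeO) = 71.844, so FeO mass = 143.688 g.
143.688/851.852 × 100 = 16.87 wt%.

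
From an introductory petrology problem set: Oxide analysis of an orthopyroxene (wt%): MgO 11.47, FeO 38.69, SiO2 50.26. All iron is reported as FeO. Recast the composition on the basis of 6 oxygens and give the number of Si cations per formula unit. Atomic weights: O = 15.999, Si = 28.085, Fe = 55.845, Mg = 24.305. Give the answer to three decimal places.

11.47 wt% MgO ÷ 40.304 g/mol = 0.28459 mol, giving 0.28459 Mg and 0.28459 O.
38.69 wt% FeO ÷ 71.844 g/mol = 0.53853 mol, giving 0.53853 Fe and 0.53853 O.
50.26 wt% SiO2 ÷ 60.083 g/mol = 0.83651 mol, giving 0.83651 Si and 1.67302 O.
Oxygen sums to 2.49614; scaling by 6/2.49614 = 2.40371 puts the formula on 6 O.
Si: 0.83651 × 2.40371 = 2.011 atoms per formula unit.

2.011 Si apfu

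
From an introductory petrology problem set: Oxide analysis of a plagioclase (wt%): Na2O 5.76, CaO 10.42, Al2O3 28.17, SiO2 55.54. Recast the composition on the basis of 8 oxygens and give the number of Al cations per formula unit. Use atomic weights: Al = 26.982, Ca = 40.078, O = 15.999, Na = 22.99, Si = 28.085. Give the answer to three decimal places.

5.76 wt% Na2O ÷ 61.979 g/mol = 0.09293 mol, giving 0.18586 Na and 0.09293 O.
10.42 wt% CaO ÷ 56.077 g/mol = 0.18582 mol, giving 0.18582 Ca and 0.18582 O.
28.17 wt% Al2O3 ÷ 101.961 g/mol = 0.27628 mol, giving 0.55256 Al and 0.82884 O.
55.54 wt% SiO2 ÷ 60.083 g/mol = 0.92439 mol, giving 0.92439 Si and 1.84878 O.
Oxygen sums to 2.95637; scaling by 8/2.95637 = 2.70602 puts the formula on 8 O.
Al: 0.55256 × 2.70602 = 1.495 atoms per formula unit.

1.495 Al apfu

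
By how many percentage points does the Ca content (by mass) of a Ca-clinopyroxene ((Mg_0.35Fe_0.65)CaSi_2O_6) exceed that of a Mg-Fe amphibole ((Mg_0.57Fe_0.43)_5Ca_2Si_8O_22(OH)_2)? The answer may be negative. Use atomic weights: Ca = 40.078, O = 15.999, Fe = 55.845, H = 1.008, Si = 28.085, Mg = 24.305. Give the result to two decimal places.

M((Mg_0.35Fe_0.65)CaSi_2O_6) = 237.048 g/mol, so wt% Ca = 40.078/237.048 × 100 = 16.91%.
M((Mg_0.57Fe_0.43)_5Ca_2Si_8O_22(OH)_2) = 880.164 g/mol, so wt% Ca = 80.156/880.164 × 100 = 9.11%.
16.91 − 9.11 = 7.80 pp.

7.80 percentage points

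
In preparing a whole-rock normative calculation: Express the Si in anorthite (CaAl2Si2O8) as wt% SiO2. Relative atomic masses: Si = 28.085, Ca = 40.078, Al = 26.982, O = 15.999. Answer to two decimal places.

43.19 wt%

Molar mass of CaAl2Si2O8 = 1*40.078 + 2*26.982 + 2*28.085 + 8*15.999 = 278.204 g/mol.
Each formula unit contains 2 Si, equivalent to 2/1 = 2.0000 mol SiO2.
M(SiO2) = 1×28.085 + 2×15.999 = 60.083 g/mol.
Mass of SiO2 per formula unit = 2.0000 × 60.083 = 120.166 g.
SiO2 wt% = 120.166 / 278.204 × 100 = 43.19%.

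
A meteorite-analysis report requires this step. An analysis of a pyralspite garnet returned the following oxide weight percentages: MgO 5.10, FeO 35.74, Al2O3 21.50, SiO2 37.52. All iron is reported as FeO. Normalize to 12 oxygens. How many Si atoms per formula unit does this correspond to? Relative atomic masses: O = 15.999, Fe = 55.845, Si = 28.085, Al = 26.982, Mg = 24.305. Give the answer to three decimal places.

MgO (M=40.304): mol = 0.12654; Mg = 0.12654, O = 0.12654.
FeO (M=71.844): mol = 0.49747; Fe = 0.49747, O = 0.49747.
Al2O3 (M=101.961): mol = 0.21086; Al = 0.42172, O = 0.63258.
SiO2 (M=60.083): mol = 0.62447; Si = 0.62447, O = 1.24894.
ΣO = 2.50553; factor = 12/ΣO = 4.78941.
Si apfu = 0.62447 × 4.78941 = 2.991.

2.991 Si apfu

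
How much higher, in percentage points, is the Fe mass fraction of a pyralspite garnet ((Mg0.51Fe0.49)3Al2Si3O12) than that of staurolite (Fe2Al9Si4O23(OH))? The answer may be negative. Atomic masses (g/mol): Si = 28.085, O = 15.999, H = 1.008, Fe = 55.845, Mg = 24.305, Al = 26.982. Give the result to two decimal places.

M((Mg0.51Fe0.49)3Al2Si3O12) = 449.486 g/mol, so wt% Fe = 82.092/449.486 × 100 = 18.26%.
M(Fe2Al9Si4O23(OH)) = 851.852 g/mol, so wt% Fe = 111.690/851.852 × 100 = 13.11%.
18.26 − 13.11 = 5.15 pp.

5.15 percentage points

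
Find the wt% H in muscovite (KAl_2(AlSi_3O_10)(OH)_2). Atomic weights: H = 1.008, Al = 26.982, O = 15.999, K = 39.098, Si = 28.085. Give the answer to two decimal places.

Molar mass of KAl_2(AlSi_3O_10)(OH)_2: 1×39.098 + 3×26.982 + 3×28.085 + 12×15.999 + 2×1.008 = 398.303 g/mol.
Mass of H per formula unit: 2 × 1.008 = 2.016 g.
Weight fraction H = 2.016 / 398.303 = 0.0051.

0.51 weight percent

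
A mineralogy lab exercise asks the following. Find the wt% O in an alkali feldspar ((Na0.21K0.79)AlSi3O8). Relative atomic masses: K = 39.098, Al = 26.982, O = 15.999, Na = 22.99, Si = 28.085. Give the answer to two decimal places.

Formula mass = 0.21·22.99 + 0.79·39.098 + 1·26.982 + 3·28.085 + 8·15.999 = 274.944 g/mol, of which 127.992 g is O.
So O makes up 127.992/274.944 = 0.4655 of the mass, i.e. 46.55%.

46.55 weight percent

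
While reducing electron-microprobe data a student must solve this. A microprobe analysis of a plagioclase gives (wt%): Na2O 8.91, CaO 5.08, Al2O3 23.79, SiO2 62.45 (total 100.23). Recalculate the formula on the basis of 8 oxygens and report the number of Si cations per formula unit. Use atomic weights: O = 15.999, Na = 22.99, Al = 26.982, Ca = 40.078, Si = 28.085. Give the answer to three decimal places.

2.760 Si apfu

8.91 wt% Na2O ÷ 61.979 g/mol = 0.14376 mol, giving 0.28752 Na and 0.14376 O.
5.08 wt% CaO ÷ 56.077 g/mol = 0.09059 mol, giving 0.09059 Ca and 0.09059 O.
23.79 wt% Al2O3 ÷ 101.961 g/mol = 0.23332 mol, giving 0.46664 Al and 0.69996 O.
62.45 wt% SiO2 ÷ 60.083 g/mol = 1.03940 mol, giving 1.03940 Si and 2.07880 O.
Oxygen sums to 3.01311; scaling by 8/3.01311 = 2.65506 puts the formula on 8 O.
Si: 1.03940 × 2.65506 = 2.760 atoms per formula unit.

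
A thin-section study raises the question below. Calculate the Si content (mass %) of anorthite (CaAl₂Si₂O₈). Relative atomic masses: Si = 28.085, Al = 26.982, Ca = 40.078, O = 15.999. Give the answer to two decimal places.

20.19 mass %

Molar mass of CaAl₂Si₂O₈: 1×40.078 + 2×26.982 + 2×28.085 + 8×15.999 = 278.204 g/mol.
Mass of Si per formula unit: 2 × 28.085 = 56.170 g.
Weight fraction Si = 56.170 / 278.204 = 0.2019.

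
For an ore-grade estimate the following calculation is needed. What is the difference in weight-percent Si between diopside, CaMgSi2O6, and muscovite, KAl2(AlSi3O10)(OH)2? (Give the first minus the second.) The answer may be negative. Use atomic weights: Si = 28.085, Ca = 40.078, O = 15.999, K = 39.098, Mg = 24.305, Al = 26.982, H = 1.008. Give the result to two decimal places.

First mineral: 56.170 g Si in 216.547 g formula = 25.94 wt% Si.
Second mineral: 84.255 g Si in 398.303 g formula = 21.15 wt% Si.
25.94% − 21.15% gives a difference of 4.79 percentage points.

4.79 percentage points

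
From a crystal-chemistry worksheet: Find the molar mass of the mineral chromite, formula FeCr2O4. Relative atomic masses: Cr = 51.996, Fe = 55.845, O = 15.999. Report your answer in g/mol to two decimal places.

223.83 g/mol

The formula mass is the sum 1×55.845 + 2×51.996 + 4×15.999.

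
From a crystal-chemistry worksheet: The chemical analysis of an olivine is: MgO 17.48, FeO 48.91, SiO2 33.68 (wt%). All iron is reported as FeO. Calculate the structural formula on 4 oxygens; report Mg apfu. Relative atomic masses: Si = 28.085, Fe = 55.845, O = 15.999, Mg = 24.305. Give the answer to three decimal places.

MgO: 17.48/40.304 = 0.43370 mol → 0.43370 mol Mg, 0.43370 mol O.
FeO: 48.91/71.844 = 0.68078 mol → 0.68078 mol Fe, 0.68078 mol O.
SiO2: 33.68/60.083 = 0.56056 mol → 0.56056 mol Si, 1.12112 mol O.
Total oxygen = 2.23560 mol. Normalization factor = 4/2.23560 = 1.78923.
Mg per 4 O = 0.43370 × 1.78923 = 0.776.

0.776 Mg apfu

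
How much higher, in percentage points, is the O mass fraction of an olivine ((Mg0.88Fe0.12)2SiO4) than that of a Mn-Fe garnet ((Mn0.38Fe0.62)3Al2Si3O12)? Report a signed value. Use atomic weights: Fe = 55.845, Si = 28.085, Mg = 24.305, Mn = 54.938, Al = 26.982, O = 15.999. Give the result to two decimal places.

4.51 percentage points

M((Mg0.88Fe0.12)2SiO4) = 148.261 g/mol, so wt% O = 63.996/148.261 × 100 = 43.16%.
M((Mn0.38Fe0.62)3Al2Si3O12) = 496.708 g/mol, so wt% O = 191.988/496.708 × 100 = 38.65%.
43.16 − 38.65 = 4.51 pp.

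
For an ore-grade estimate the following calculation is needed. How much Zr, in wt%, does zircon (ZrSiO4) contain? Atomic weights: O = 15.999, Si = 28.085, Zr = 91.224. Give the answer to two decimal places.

M(ZrSiO4) = 183.305 g/mol.
Zr contributes 1 × 91.224 = 91.224 g per mole.
91.224/183.305 = 0.4977 → 49.77%.

49.77 wt%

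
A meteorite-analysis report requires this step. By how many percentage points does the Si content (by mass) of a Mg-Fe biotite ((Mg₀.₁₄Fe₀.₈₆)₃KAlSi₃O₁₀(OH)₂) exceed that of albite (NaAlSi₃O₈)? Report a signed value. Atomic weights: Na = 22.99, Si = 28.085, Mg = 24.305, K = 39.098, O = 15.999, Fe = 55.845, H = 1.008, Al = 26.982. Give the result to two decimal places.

First mineral: 84.255 g Si in 498.627 g formula = 16.90 wt% Si.
Second mineral: 84.255 g Si in 262.219 g formula = 32.13 wt% Si.
16.90% − 32.13% gives a difference of -15.23 percentage points.

-15.23 percentage points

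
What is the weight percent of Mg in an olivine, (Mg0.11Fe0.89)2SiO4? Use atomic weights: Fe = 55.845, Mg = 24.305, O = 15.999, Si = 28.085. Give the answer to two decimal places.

2.72 mass %

M((Mg0.11Fe0.89)2SiO4) = 196.832 g/mol.
Mg contributes 0.22 × 24.305 = 5.347 g per mole.
5.347/196.832 = 0.0272 → 2.72%.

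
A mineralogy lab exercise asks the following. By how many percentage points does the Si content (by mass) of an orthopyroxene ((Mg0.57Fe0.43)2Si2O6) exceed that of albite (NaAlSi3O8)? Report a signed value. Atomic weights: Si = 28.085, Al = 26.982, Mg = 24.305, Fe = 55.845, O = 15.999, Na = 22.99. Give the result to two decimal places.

-7.48 percentage points

Si in (Mg0.57Fe0.43)2Si2O6: molar mass 227.898 g/mol; 2×28.085 = 56.170 g → 24.65 wt%.
Si in NaAlSi3O8: molar mass 262.219 g/mol; 3×28.085 = 84.255 g → 32.13 wt%.
Difference = 24.65 − 32.13 = -7.48 percentage points.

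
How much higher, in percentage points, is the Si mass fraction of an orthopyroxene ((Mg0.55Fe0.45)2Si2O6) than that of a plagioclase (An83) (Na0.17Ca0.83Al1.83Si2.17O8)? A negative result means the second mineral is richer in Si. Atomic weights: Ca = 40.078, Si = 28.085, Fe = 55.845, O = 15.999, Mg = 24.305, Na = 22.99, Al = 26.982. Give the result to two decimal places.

M((Mg0.55Fe0.45)2Si2O6) = 229.160 g/mol, so wt% Si = 56.170/229.160 × 100 = 24.51%.
M(Na0.17Ca0.83Al1.83Si2.17O8) = 275.487 g/mol, so wt% Si = 60.944/275.487 × 100 = 22.12%.
24.51 − 22.12 = 2.39 pp.

2.39 percentage points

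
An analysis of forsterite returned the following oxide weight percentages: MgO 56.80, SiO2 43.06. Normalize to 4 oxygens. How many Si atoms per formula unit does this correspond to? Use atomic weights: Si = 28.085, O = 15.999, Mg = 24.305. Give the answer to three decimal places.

1.008 Si apfu

MgO: 56.80/40.304 = 1.40929 mol → 1.40929 mol Mg, 1.40929 mol O.
SiO2: 43.06/60.083 = 0.71668 mol → 0.71668 mol Si, 1.43336 mol O.
Total oxygen = 2.84265 mol. Normalization factor = 4/2.84265 = 1.40714.
Si per 4 O = 0.71668 × 1.40714 = 1.008.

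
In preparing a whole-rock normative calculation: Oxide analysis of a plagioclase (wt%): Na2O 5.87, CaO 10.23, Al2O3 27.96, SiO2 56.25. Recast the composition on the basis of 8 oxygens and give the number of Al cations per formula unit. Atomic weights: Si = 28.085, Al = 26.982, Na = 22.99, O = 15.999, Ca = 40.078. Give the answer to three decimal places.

1.476 Al apfu

Na2O (M=61.979): mol = 0.09471; Na = 0.18942, O = 0.09471.
CaO (M=56.077): mol = 0.18243; Ca = 0.18243, O = 0.18243.
Al2O3 (M=101.961): mol = 0.27422; Al = 0.54844, O = 0.82266.
SiO2 (M=60.083): mol = 0.93620; Si = 0.93620, O = 1.87240.
ΣO = 2.97220; factor = 8/ΣO = 2.69161.
Al apfu = 0.54844 × 2.69161 = 1.476.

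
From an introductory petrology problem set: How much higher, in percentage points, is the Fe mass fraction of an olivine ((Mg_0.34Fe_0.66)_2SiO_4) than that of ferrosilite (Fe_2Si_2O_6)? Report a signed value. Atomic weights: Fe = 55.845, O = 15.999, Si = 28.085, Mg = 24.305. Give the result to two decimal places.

-1.90 percentage points

M((Mg_0.34Fe_0.66)_2SiO_4) = 182.324 g/mol, so wt% Fe = 73.715/182.324 × 100 = 40.43%.
M(Fe_2Si_2O_6) = 263.854 g/mol, so wt% Fe = 111.690/263.854 × 100 = 42.33%.
40.43 − 42.33 = -1.90 pp.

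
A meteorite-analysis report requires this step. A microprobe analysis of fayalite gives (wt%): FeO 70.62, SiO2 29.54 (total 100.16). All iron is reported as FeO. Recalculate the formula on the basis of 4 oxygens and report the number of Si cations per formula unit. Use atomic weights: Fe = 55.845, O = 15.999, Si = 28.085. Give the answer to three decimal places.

1.000 Si apfu

FeO (M=71.844): mol = 0.98296; Fe = 0.98296, O = 0.98296.
SiO2 (M=60.083): mol = 0.49165; Si = 0.49165, O = 0.98330.
ΣO = 1.96626; factor = 4/ΣO = 2.03432.
Si apfu = 0.49165 × 2.03432 = 1.000.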